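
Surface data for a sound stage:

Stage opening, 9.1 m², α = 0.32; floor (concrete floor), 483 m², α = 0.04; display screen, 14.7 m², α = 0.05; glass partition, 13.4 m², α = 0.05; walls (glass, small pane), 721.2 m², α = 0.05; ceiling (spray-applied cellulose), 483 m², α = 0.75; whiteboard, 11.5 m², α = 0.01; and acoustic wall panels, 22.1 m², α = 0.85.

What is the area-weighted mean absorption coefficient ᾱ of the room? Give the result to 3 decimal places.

Total surface area S = 1758.0 m².
Weighted sum Σ Sα = 440.847.
ᾱ = A/S = 0.251.

0.251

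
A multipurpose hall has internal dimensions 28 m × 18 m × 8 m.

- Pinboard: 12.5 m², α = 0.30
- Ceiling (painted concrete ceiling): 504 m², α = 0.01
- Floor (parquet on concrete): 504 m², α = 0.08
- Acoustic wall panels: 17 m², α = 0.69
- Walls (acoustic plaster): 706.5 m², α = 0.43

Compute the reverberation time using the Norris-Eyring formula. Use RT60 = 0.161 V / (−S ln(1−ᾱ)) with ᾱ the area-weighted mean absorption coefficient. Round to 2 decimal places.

S = Σ Sᵢ = 1744.0 m².
Absorption A = 12.5·0.30 + 504·0.01 + 504·0.08 + 17·0.69 + 706.5·0.43 = 364.635 sabins.
Mean coefficient ᾱ = A/S = 0.2091.
−S·ln(1−ᾱ) = −1744.0 × ln(1 − 0.2091) = 409.114.
V = 28 × 18 × 8 = 4032 m³.
T = 0.161·V/[−S·ln(1−ᾱ)] = 0.161·4032/409.114 = 1.59 s.

1.59 sec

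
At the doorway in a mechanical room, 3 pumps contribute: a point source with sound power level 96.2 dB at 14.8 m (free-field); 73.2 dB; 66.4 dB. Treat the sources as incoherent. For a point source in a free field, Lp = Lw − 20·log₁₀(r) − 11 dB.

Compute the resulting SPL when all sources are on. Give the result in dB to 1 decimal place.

Source at 14.8 m: Lp = 96.2 − 20·log₁₀(14.8) − 11 = 61.8 dB.
Σ 10^(Lᵢ/10) = 2.677e+07.
L_total = 10·log₁₀(2.677e+07) = 74.3 dB.

74.3 dB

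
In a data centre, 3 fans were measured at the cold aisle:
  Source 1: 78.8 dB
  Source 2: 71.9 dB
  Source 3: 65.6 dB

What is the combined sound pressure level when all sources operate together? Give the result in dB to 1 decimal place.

79.8 dB

Sum in the linear (power) domain: Σ 10^(Lᵢ/10) = 10^(78.8/10) + 10^(71.9/10) + 10^(65.6/10) = 9.498e+07.
Back to dB: 10·log₁₀ Σ = 79.8 dB.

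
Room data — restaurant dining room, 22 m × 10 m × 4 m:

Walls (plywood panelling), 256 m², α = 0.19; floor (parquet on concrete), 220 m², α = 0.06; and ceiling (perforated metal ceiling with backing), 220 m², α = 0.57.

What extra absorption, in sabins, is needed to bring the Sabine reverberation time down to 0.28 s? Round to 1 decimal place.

Total absorption A₁ = 256×0.19 + 220×0.06 + 220×0.57
  = 48.640 + 13.200 + 125.400 = 187.240 m² sabins.
V = 880 m³. Required absorption A₂ = 0.161 × 880 / 0.28 = 506.000 sabins.
Shortfall: 506.000 − 187.240 = 318.8 sabins.

318.8 sabins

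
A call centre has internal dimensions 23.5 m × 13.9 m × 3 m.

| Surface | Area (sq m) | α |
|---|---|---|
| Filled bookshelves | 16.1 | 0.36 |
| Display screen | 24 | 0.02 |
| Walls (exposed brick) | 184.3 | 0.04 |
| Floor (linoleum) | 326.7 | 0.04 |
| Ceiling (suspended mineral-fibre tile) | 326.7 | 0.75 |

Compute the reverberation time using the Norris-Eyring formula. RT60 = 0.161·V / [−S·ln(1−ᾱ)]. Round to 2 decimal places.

S = Σ Sᵢ = 877.8 sq m.
Absorption A = 16.1×0.36 + 24×0.02 + 184.3×0.04 + 326.7×0.04 + 326.7×0.75 = 271.741 sabins.
Mean coefficient ᾱ = A/S = 0.3096.
Eyring denominator: −S ln(1−ᾱ) = 325.211.
V = 23.5 × 13.9 × 3 = 979.95 m³.
RT60 = 0.161 × 979.95 / 325.211 = 0.49 s.

0.49 seconds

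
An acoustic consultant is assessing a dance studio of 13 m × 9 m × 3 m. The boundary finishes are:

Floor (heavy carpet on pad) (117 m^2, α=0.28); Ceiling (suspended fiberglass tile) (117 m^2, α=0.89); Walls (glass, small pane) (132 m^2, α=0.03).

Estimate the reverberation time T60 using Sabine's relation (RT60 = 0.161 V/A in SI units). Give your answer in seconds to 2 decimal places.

Total absorption A = 117×0.28 + 117×0.89 + 132×0.03
  = 32.760 + 104.130 + 3.960 = 140.850 m^2 sabins.
Volume V = 13 × 9 × 3 = 351 m³.
T = 0.161 V/A = 0.161·351/140.850 = 0.40 s.

0.40 s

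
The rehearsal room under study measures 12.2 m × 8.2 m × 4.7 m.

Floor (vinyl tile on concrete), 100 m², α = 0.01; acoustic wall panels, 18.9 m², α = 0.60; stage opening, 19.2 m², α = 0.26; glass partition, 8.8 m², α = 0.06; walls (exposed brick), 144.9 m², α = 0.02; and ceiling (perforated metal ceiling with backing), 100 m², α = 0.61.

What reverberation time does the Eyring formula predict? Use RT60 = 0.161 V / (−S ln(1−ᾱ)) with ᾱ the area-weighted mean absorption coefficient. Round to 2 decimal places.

Total surface area S = 100 + 18.9 + 19.2 + 8.8 + 144.9 + 100 = 391.8 m².
Σ(Sᵢαᵢ) = 100·0.01 + 18.9·0.60 + 19.2·0.26 + 8.8·0.06 + 144.9·0.02 + 100·0.61 = 81.758.
Mean coefficient ᾱ = A/S = 0.2087.
−S·ln(1−ᾱ) = −391.8 × ln(1 − 0.2087) = 91.712.
V = 12.2 × 8.2 × 4.7 = 470.188 m³.
T = 0.161·V/[−S·ln(1−ᾱ)] = 0.161·470.188/91.712 = 0.83 s.

0.83 seconds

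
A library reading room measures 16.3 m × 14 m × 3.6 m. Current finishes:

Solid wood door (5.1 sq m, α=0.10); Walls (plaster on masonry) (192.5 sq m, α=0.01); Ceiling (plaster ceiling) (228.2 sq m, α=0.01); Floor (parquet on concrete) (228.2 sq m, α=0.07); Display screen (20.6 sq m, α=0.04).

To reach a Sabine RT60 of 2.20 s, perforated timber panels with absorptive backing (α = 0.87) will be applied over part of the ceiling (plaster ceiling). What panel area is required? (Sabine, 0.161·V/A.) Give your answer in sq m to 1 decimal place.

44.9

Equivalent absorption area: A₁ = 5.1*0.10 + 192.5*0.01 + 228.2*0.01 + 228.2*0.07 + 20.6*0.04 = 21.515 sq m.
V = 821.52 m³. Target absorption A₂ = 0.161 × 821.52 / 2.20 = 60.120 sabins.
Absorption to add: 60.120 − 21.515 = 38.605 sabins.
Each sq m of panel replacing the ceiling (plaster ceiling) adds (0.87 − 0.01) = 0.86 sabins.
Area = ΔA/Δα = 38.605/0.86 = 44.9 sq m.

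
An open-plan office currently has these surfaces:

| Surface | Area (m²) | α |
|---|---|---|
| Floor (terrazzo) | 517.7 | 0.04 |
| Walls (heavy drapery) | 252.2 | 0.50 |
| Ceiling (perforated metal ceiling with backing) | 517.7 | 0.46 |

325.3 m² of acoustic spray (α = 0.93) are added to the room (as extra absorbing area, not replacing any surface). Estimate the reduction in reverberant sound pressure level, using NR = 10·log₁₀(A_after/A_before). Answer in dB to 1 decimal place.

2.5 dB

Summing Sᵢαᵢ: 20.708 + 126.100 + 238.142 → A_before = 384.950 sabins.
Treatment contributes 325.3·0.93 = 302.529 sabins.
New total A_after = 687.479 sabins.
NR = 10·log₁₀(687.479/384.950) = 2.5 dB.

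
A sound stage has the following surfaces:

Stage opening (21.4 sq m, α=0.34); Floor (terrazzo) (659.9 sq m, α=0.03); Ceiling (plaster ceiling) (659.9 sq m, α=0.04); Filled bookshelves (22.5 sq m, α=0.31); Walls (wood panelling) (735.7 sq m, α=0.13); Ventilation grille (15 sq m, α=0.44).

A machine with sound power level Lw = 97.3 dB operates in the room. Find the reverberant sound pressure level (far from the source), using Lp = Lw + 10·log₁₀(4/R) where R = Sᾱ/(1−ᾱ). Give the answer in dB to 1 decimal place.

80.9 dB

Σ(Sᵢαᵢ) = 21.4×0.34 + 659.9×0.03 + 659.9×0.04 + 22.5×0.31 + 735.7×0.13 + 15×0.44 = 162.685; total area S = 2114.4 sq m.
ᾱ = 162.685/2114.4 = 0.0769; R = Sᾱ/(1−ᾱ) = 162.685/(1−0.0769) = 176.238 sq m.
Lp = Lw + 10 log₁₀(4/R) = 97.3 -16.44 = 80.9 dB.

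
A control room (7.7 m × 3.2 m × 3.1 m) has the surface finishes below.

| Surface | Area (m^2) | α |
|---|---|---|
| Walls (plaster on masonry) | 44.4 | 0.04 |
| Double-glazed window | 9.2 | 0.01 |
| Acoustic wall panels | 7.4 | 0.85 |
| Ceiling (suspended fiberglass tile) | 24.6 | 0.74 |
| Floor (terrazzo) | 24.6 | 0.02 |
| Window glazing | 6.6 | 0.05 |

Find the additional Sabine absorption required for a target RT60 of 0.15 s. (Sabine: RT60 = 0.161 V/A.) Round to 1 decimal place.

Equivalent absorption area: A₁ = 44.4×0.04 + 9.2×0.01 + 7.4×0.85 + 24.6×0.74 + 24.6×0.02 + 6.6×0.05 = 27.184 m^2.
Target A₂ = 0.161·76.384/0.15 = 81.985 sabins (V = 76.384 m³).
Shortfall: 81.985 − 27.184 = 54.8 sabins.

54.8 sabins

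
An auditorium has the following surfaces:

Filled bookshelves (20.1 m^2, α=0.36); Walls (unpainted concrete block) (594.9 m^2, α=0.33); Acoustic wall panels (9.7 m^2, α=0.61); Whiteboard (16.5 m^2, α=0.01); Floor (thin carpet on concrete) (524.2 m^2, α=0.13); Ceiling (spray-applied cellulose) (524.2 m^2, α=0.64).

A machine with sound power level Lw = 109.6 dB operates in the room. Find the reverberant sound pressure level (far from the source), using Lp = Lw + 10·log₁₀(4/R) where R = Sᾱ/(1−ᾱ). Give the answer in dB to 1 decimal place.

85.8 dB

Σ(Sᵢαᵢ) = 20.1·0.36 + 594.9·0.33 + 9.7·0.61 + 16.5·0.01 + 524.2·0.13 + 524.2·0.64 = 613.269; total area S = 1689.6 m^2.
ᾱ = 0.3630, so room constant R = A/(1−ᾱ) = 962.746 m^2.
Lp = 109.6 + 10·log₁₀(4/962.746) = 109.6 + (-23.81) = 85.8 dB.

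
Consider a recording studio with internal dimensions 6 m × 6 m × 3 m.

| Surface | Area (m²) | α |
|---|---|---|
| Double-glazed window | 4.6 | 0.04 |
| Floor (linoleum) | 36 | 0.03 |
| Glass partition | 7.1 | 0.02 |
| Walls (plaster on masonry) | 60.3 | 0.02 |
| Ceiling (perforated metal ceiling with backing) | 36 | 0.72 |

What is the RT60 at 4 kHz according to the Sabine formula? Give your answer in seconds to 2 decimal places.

0.61 s

Equivalent absorption area: A = 4.6·0.04 + 36·0.03 + 7.1·0.02 + 60.3·0.02 + 36·0.72 = 28.532 m².
V = 6·6·3 = 108 m³.
T = 0.161 V/A = 0.161·108/28.532 = 0.61 s.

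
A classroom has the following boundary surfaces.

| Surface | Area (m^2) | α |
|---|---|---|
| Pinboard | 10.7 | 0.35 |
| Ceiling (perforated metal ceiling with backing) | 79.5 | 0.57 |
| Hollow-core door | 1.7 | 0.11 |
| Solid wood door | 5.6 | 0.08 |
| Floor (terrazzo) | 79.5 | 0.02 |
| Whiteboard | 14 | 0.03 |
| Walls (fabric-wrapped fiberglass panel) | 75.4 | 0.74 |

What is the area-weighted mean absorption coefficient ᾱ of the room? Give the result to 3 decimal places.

Total surface area S = 266.4 m^2.
Σ(Sᵢαᵢ) = 10.7*0.35 + 79.5*0.57 + 1.7*0.11 + 5.6*0.08 + 79.5*0.02 + 14*0.03 + 75.4*0.74 = 107.501.
ᾱ = A/S = 0.404.

0.404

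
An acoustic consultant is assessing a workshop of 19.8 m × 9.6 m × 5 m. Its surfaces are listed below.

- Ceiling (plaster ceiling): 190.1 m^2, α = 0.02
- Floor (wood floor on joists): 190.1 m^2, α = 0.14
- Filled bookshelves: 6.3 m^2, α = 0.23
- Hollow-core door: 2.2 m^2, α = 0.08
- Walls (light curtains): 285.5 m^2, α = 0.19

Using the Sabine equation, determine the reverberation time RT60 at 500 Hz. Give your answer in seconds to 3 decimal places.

Total absorption A = 190.1*0.02 + 190.1*0.14 + 6.3*0.23 + 2.2*0.08 + 285.5*0.19
  = 3.802 + 26.614 + 1.449 + 0.176 + 54.245 = 86.286 m^2 sabins.
Volume V = 19.8 × 9.6 × 5 = 950.4 m³.
T = 0.161 V/A = 0.161·950.4/86.286 = 1.773 s.

1.773 seconds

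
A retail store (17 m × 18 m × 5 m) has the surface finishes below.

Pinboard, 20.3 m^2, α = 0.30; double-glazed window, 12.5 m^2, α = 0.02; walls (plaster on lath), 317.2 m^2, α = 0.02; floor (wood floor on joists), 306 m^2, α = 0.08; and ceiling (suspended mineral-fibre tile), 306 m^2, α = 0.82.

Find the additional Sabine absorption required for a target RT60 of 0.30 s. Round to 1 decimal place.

A₁ = Σ Sᵢαᵢ = 20.3*0.30 + 12.5*0.02 + 317.2*0.02 + 306*0.08 + 306*0.82 = 288.084 sabins.
Target A₂ = 0.161·1530/0.30 = 821.100 sabins (V = 1530 m³).
ΔA = A₂ − A₁ = 821.100 − 288.084 = 533.0 sabins.

533.0 sabins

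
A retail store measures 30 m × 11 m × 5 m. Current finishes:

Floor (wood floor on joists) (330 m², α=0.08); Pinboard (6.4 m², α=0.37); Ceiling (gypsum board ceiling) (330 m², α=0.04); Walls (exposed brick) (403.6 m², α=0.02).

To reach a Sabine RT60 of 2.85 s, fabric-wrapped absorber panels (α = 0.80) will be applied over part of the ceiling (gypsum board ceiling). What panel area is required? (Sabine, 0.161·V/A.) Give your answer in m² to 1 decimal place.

Total absorption A₁ = 330×0.08 + 6.4×0.37 + 330×0.04 + 403.6×0.02
  = 26.400 + 2.368 + 13.200 + 8.072 = 50.040 m² sabins.
V = 1650 m³. Target absorption A₂ = 0.161 × 1650 / 2.85 = 93.211 sabins.
Absorption to add: 93.211 − 50.040 = 43.171 sabins.
Each m² of panel replacing the ceiling (gypsum board ceiling) adds (0.80 − 0.04) = 0.76 sabins.
Area = ΔA/Δα = 43.171/0.76 = 56.8 m².

56.8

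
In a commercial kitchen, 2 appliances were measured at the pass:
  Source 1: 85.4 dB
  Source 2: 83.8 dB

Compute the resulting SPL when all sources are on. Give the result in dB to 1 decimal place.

87.7 dB

Converting to relative power and adding: 10^(85.4/10) + 10^(83.8/10) = 5.866e+08.
L_total = 10·log₁₀(5.866e+08) = 87.7 dB.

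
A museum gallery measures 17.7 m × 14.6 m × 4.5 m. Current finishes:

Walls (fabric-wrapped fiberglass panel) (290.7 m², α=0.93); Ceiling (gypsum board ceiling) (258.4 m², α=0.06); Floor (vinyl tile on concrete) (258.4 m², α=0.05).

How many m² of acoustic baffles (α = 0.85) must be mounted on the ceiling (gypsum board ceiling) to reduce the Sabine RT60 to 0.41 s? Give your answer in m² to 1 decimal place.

Equivalent absorption area: A₁ = 290.7*0.93 + 258.4*0.06 + 258.4*0.05 = 298.775 m².
V = 1162.89 m³. Target absorption A₂ = 0.161 × 1162.89 / 0.41 = 456.647 sabins.
ΔA needed = 456.647 − 298.775 = 157.872 sabins.
Net gain per m²: Δα = 0.85 − 0.06 = 0.79.
Panel area = 157.872 / 0.79 = 199.8 m².

199.8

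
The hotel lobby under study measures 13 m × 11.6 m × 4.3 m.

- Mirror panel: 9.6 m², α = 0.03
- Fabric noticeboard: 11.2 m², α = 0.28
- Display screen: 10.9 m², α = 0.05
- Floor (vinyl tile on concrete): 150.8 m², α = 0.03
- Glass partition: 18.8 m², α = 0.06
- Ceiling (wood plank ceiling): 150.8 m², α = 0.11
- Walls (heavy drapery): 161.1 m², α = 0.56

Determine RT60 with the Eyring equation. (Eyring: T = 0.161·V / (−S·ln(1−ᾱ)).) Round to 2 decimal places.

0.79 seconds

S = Σ Sᵢ = 513.2 m².
Σ(Sᵢαᵢ) = 9.6·0.03 + 11.2·0.28 + 10.9·0.05 + 150.8·0.03 + 18.8·0.06 + 150.8·0.11 + 161.1·0.56 = 116.425.
ᾱ = 116.425 / 513.2 = 0.2269.
Eyring denominator: −S ln(1−ᾱ) = 132.070.
V = 13 × 11.6 × 4.3 = 648.44 m³.
T = 0.161·V/[−S·ln(1−ᾱ)] = 0.161·648.44/132.070 = 0.79 s.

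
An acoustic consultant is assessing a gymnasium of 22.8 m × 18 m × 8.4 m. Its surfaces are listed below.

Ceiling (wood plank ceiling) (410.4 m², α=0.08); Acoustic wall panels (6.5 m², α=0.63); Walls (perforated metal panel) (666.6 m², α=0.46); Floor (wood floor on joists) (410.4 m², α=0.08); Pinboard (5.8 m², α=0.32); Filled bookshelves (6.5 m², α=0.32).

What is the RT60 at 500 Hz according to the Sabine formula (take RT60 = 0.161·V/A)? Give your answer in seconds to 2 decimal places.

A = Σ Sᵢαᵢ = 410.4*0.08 + 6.5*0.63 + 666.6*0.46 + 410.4*0.08 + 5.8*0.32 + 6.5*0.32 = 380.331 sabins.
Room volume: 3447.36 m³.
RT60 = 0.161 · V / A = 0.161 × 3447.36 / 380.331 = 1.46 s.

1.46 seconds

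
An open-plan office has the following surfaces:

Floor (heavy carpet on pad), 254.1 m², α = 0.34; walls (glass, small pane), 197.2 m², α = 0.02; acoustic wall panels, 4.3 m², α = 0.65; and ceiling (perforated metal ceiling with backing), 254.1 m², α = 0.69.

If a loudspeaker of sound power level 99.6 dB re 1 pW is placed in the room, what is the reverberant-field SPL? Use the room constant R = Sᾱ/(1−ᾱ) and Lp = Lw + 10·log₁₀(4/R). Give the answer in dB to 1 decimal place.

A = 268.462 sabins; S = 709.7 m².
ᾱ = 0.3783, so room constant R = A/(1−ᾱ) = 431.819 m².
Lp = 99.6 + 10·log₁₀(4/431.819) = 99.6 + (-20.33) = 79.3 dB.

79.3 dB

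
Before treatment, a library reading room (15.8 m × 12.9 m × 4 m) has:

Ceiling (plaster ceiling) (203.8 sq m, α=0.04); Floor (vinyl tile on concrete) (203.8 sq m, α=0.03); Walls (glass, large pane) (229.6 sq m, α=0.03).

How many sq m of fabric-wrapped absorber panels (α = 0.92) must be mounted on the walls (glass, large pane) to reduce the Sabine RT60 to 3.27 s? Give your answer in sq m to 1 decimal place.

21.3

Summing Sᵢαᵢ: 8.152 + 6.114 + 6.888 → A₁ = 21.154 sabins.
Required A₂ = 0.161·815.28/3.27 = 40.141 sabins.
Absorption to add: 40.141 − 21.154 = 18.987 sabins.
Net gain per sq m: Δα = 0.92 − 0.03 = 0.89.
Panel area = 18.987 / 0.89 = 21.3 sq m.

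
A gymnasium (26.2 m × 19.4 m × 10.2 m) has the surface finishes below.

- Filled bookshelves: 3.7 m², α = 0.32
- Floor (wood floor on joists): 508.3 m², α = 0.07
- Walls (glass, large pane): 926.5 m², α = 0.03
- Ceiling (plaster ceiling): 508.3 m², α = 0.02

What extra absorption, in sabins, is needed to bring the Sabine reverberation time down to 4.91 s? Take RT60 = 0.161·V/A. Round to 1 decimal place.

Equivalent absorption area: A₁ = 3.7*0.32 + 508.3*0.07 + 926.5*0.03 + 508.3*0.02 = 74.726 m².
Target A₂ = 0.161·5184.456/4.91 = 169.999 sabins (V = 5184.456 m³).
ΔA = A₂ − A₁ = 169.999 − 74.726 = 95.3 sabins.

95.3 sabins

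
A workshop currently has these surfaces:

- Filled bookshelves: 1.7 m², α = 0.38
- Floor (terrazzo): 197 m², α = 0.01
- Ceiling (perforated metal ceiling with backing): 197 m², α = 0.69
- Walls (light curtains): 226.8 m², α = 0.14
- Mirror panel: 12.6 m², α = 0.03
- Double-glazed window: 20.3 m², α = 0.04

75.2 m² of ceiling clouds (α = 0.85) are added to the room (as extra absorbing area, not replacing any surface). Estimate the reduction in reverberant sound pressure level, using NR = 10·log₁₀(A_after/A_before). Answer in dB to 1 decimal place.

1.4 dB

Equivalent absorption area: A_before = 1.7×0.38 + 197×0.01 + 197×0.69 + 226.8×0.14 + 12.6×0.03 + 20.3×0.04 = 171.488 m².
Treatment contributes 75.2·0.85 = 63.920 sabins.
New total A_after = 235.408 sabins.
NR = 10·log₁₀(235.408/171.488) = 1.4 dB.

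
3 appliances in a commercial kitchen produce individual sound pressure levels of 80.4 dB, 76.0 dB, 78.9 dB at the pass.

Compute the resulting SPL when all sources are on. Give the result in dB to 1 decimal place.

83.6 dB

Σ 10^(Lᵢ/10) = 2.271e+08.
L_total = 10·log₁₀(2.271e+08) = 83.6 dB.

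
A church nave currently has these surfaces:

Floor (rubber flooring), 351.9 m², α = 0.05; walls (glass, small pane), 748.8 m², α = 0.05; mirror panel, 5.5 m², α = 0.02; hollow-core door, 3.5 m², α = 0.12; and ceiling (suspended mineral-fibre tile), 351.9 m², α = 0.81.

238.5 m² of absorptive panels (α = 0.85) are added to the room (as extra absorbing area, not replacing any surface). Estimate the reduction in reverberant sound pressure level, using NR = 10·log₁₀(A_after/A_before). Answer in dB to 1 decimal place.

2.0 dB

Total absorption A_before = 351.9×0.05 + 748.8×0.05 + 5.5×0.02 + 3.5×0.12 + 351.9×0.81
  = 17.595 + 37.440 + 0.110 + 0.420 + 285.039 = 340.604 m² sabins.
Treatment contributes 238.5·0.85 = 202.725 sabins.
A_after = 340.604 + 202.725 = 543.329 sabins.
Reduction = 10 log₁₀(A_after/A_before) = 10 log₁₀(1.5952) = 2.0 dB.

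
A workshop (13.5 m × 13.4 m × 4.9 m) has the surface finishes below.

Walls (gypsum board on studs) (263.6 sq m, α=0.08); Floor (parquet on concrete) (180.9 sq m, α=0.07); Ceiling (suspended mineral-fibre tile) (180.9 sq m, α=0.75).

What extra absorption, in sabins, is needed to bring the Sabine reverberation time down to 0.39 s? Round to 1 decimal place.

196.5 sabins

Total absorption A₁ = 263.6·0.08 + 180.9·0.07 + 180.9·0.75
  = 21.088 + 12.663 + 135.675 = 169.426 sq m sabins.
Target A₂ = 0.161·886.41/0.39 = 365.928 sabins (V = 886.41 m³).
Shortfall: 365.928 − 169.426 = 196.5 sabins.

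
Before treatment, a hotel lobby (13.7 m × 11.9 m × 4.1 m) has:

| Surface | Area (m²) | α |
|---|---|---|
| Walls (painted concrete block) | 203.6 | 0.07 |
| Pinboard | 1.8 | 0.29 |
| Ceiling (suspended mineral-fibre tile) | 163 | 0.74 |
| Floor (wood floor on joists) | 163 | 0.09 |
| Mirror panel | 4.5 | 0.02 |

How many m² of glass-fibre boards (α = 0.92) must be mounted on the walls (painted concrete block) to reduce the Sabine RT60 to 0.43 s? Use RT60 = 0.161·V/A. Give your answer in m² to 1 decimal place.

117.8

Equivalent absorption area: A₁ = 203.6·0.07 + 1.8·0.29 + 163·0.74 + 163·0.09 + 4.5·0.02 = 150.154 m².
Required A₂ = 0.161·668.423/0.43 = 250.270 sabins.
Absorption to add: 250.270 − 150.154 = 100.116 sabins.
Net gain per m²: Δα = 0.92 − 0.07 = 0.85.
Panel area = 100.116 / 0.85 = 117.8 m².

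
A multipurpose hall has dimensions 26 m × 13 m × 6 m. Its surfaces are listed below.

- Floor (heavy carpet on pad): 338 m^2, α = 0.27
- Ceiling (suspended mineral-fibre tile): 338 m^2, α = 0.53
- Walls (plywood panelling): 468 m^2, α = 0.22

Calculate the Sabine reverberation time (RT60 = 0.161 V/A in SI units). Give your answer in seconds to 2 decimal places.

0.87 seconds

Equivalent absorption area: A = 338×0.27 + 338×0.53 + 468×0.22 = 373.360 m^2.
Volume V = 26 × 13 × 6 = 2028 m³.
T = 0.161 V/A = 0.161·2028/373.360 = 0.87 s.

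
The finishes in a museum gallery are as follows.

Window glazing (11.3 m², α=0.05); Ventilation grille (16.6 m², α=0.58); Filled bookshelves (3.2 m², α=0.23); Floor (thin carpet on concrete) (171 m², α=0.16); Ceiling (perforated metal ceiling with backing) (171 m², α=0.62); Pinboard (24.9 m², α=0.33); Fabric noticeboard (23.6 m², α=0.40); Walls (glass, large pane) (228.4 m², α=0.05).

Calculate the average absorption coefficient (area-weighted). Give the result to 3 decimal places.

Total surface area S = 650.0 m².
A = 11.3×0.05 + 16.6×0.58 + 3.2×0.23 + 171×0.16 + 171×0.62 + 24.9×0.33 + 23.6×0.40 + 228.4×0.05 = 173.386 sabins.
ᾱ = A/S = 0.267.

0.267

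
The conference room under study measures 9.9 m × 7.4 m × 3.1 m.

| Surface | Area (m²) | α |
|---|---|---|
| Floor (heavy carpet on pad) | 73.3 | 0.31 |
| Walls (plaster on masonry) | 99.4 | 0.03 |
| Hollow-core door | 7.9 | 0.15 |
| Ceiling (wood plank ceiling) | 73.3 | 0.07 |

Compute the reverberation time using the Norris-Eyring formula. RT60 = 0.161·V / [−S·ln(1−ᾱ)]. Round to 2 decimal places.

S = Σ Sᵢ = 253.9 m².
Absorption A = 73.3×0.31 + 99.4×0.03 + 7.9×0.15 + 73.3×0.07 = 32.021 sabins.
Mean coefficient ᾱ = A/S = 0.1261.
−S·ln(1−ᾱ) = −253.9 × ln(1 − 0.1261) = 34.223.
V = 9.9 × 7.4 × 3.1 = 227.106 m³.
T = 0.161·V/[−S·ln(1−ᾱ)] = 0.161·227.106/34.223 = 1.07 s.

1.07 sec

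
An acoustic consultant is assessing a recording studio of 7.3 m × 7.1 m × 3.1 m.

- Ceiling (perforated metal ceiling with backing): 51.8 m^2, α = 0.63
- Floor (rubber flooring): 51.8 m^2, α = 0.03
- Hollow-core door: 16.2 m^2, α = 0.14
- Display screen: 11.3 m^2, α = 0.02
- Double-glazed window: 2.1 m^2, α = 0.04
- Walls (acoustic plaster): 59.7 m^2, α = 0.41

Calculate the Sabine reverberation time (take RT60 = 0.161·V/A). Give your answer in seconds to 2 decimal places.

A = Σ Sᵢαᵢ = 51.8×0.63 + 51.8×0.03 + 16.2×0.14 + 11.3×0.02 + 2.1×0.04 + 59.7×0.41 = 61.243 sabins.
Room volume: 160.673 m³.
Sabine: RT60 = 0.161 × 160.673 / 61.243 = 0.42 s.

0.42 seconds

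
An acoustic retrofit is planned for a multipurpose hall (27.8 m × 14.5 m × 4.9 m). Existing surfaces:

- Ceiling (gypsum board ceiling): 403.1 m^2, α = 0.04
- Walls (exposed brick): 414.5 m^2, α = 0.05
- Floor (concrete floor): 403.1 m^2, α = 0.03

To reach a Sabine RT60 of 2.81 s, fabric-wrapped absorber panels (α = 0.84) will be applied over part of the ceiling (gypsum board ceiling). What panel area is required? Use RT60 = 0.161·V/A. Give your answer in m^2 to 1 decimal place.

Equivalent absorption area: A₁ = 403.1·0.04 + 414.5·0.05 + 403.1·0.03 = 48.942 m^2.
Required A₂ = 0.161·1975.19/2.81 = 113.169 sabins.
Absorption to add: 113.169 − 48.942 = 64.227 sabins.
Each m^2 of panel replacing the ceiling (gypsum board ceiling) adds (0.84 − 0.04) = 0.80 sabins.
Panel area = 64.227 / 0.80 = 80.3 m^2.

80.3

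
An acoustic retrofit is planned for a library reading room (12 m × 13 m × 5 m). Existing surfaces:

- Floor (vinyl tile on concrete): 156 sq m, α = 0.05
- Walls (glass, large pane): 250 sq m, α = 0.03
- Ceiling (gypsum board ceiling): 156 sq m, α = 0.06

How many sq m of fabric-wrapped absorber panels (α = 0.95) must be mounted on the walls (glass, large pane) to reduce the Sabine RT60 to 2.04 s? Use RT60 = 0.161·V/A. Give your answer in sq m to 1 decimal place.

40.1

Equivalent absorption area: A₁ = 156*0.05 + 250*0.03 + 156*0.06 = 24.660 sq m.
V = 780 m³. Target absorption A₂ = 0.161 × 780 / 2.04 = 61.559 sabins.
ΔA needed = 61.559 − 24.660 = 36.899 sabins.
Net gain per sq m: Δα = 0.95 − 0.03 = 0.92.
Panel area = 36.899 / 0.92 = 40.1 sq m.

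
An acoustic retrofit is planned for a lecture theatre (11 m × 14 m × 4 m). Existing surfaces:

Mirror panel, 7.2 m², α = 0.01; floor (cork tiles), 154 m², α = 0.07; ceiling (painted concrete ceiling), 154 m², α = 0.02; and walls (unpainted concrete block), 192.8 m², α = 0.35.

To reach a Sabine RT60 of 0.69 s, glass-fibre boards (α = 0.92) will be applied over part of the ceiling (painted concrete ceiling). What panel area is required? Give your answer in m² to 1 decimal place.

69.2

Summing Sᵢαᵢ: 0.072 + 10.780 + 3.080 + 67.480 → A₁ = 81.412 sabins.
V = 616 m³. Target absorption A₂ = 0.161 × 616 / 0.69 = 143.733 sabins.
Absorption to add: 143.733 − 81.412 = 62.321 sabins.
Net gain per m²: Δα = 0.92 − 0.02 = 0.90.
Area = ΔA/Δα = 62.321/0.90 = 69.2 m².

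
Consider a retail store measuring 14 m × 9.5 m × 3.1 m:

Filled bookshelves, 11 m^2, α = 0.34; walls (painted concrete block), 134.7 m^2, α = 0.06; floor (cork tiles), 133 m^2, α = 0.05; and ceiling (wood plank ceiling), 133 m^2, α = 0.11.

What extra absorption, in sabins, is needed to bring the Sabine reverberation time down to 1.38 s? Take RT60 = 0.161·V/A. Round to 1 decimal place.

A₁ = Σ Sᵢαᵢ = 11·0.34 + 134.7·0.06 + 133·0.05 + 133·0.11 = 33.102 sabins.
V = 412.3 m³. Required absorption A₂ = 0.161 × 412.3 / 1.38 = 48.102 sabins.
Shortfall: 48.102 − 33.102 = 15.0 sabins.

15.0 sabins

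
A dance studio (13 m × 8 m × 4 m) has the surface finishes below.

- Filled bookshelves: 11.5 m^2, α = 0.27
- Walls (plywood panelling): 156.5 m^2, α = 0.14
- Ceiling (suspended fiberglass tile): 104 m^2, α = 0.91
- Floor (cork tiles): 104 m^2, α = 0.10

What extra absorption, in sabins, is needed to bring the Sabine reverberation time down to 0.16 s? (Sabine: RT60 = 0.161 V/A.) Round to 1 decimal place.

288.5 sabins

Equivalent absorption area: A₁ = 11.5·0.27 + 156.5·0.14 + 104·0.91 + 104·0.10 = 130.055 m^2.
For T = 0.16 s, need A₂ = 0.161·V/T = 0.161·416/0.16 = 418.600 sabins.
Shortfall: 418.600 − 130.055 = 288.5 sabins.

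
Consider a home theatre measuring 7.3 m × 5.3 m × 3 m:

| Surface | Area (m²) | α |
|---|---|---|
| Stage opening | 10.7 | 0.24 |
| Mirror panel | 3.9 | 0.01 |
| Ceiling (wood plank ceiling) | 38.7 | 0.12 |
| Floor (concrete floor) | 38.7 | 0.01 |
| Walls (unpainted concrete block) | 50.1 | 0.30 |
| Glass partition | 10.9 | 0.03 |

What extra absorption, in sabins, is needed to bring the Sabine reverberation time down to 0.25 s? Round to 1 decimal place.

Total absorption A₁ = 10.7×0.24 + 3.9×0.01 + 38.7×0.12 + 38.7×0.01 + 50.1×0.30 + 10.9×0.03
  = 2.568 + 0.039 + 4.644 + 0.387 + 15.030 + 0.327 = 22.995 m² sabins.
Target A₂ = 0.161·116.07/0.25 = 74.749 sabins (V = 116.07 m³).
ΔA = A₂ − A₁ = 74.749 − 22.995 = 51.8 sabins.

51.8 sabins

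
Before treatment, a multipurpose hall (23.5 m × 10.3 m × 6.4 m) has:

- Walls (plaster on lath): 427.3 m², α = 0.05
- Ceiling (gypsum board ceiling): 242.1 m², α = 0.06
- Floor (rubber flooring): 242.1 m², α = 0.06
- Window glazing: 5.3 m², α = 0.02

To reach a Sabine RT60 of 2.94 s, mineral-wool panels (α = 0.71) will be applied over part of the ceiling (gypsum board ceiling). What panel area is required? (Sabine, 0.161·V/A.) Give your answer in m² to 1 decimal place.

Total absorption A₁ = 427.3*0.05 + 242.1*0.06 + 242.1*0.06 + 5.3*0.02
  = 21.365 + 14.526 + 14.526 + 0.106 = 50.523 m² sabins.
V = 1549.12 m³. Target absorption A₂ = 0.161 × 1549.12 / 2.94 = 84.833 sabins.
Absorption to add: 84.833 − 50.523 = 34.310 sabins.
Each m² of panel replacing the ceiling (gypsum board ceiling) adds (0.71 − 0.06) = 0.65 sabins.
Area = ΔA/Δα = 34.310/0.65 = 52.8 m².

52.8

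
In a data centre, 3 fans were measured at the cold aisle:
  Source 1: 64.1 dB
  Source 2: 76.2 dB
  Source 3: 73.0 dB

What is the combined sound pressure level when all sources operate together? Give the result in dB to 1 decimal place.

78.1 dB

Sum in the linear (power) domain: Σ 10^(Lᵢ/10) = 10^(64.1/10) + 10^(76.2/10) + 10^(73.0/10) = 6.421e+07.
L_total = 10·log₁₀(6.421e+07) = 78.1 dB.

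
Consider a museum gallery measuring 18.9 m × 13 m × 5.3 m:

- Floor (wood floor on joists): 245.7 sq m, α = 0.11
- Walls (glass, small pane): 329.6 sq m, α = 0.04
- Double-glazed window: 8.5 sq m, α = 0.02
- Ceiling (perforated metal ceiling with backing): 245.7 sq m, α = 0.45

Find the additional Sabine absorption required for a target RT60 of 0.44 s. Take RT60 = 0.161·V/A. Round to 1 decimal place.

A₁ = Σ Sᵢαᵢ = 245.7·0.11 + 329.6·0.04 + 8.5·0.02 + 245.7·0.45 = 150.946 sabins.
For T = 0.44 s, need A₂ = 0.161·V/T = 0.161·1302.21/0.44 = 476.490 sabins.
Additional absorption ΔA = 476.490 − 150.946 = 325.5 sabins.

325.5 sabins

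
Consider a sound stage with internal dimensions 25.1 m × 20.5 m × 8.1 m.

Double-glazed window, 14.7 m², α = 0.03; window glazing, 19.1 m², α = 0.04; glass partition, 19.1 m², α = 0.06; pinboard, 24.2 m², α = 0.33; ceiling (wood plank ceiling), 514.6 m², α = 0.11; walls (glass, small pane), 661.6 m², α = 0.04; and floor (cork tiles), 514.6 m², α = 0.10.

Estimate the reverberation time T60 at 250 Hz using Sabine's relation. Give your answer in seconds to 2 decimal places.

Summing Sᵢαᵢ: 0.441 + 0.764 + 1.146 + 7.986 + 56.606 + 26.464 + 51.460 → A = 144.867 sabins.
Volume V = 25.1 × 20.5 × 8.1 = 4167.855 m³.
T = 0.161 V/A = 0.161·4167.855/144.867 = 4.63 s.

4.63 sec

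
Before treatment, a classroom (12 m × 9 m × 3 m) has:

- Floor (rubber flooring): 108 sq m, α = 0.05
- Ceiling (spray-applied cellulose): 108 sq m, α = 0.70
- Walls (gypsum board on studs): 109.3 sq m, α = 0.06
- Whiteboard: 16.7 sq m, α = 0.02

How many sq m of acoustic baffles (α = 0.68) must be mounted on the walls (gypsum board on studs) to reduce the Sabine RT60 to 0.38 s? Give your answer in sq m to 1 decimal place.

79.6

Total absorption A₁ = 108*0.05 + 108*0.70 + 109.3*0.06 + 16.7*0.02
  = 5.400 + 75.600 + 6.558 + 0.334 = 87.892 sq m sabins.
V = 324 m³. Target absorption A₂ = 0.161 × 324 / 0.38 = 137.274 sabins.
ΔA needed = 137.274 − 87.892 = 49.382 sabins.
Net gain per sq m: Δα = 0.68 − 0.06 = 0.62.
Area = ΔA/Δα = 49.382/0.62 = 79.6 sq m.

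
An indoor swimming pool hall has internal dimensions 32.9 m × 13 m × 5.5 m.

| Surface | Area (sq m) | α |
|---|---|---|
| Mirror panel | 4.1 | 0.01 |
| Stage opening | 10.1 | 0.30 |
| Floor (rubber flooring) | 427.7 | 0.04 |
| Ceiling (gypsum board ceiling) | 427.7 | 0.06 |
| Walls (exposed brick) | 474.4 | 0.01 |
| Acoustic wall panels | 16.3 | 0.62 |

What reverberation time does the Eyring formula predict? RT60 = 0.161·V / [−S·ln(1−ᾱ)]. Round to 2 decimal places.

S = Σ Sᵢ = 1360.3 sq m.
Absorption A = 4.1×0.01 + 10.1×0.30 + 427.7×0.04 + 427.7×0.06 + 474.4×0.01 + 16.3×0.62 = 60.691 sabins.
ᾱ = 60.691 / 1360.3 = 0.0446.
−S·ln(1−ᾱ) = −1360.3 × ln(1 − 0.0446) = 62.064.
V = 32.9 × 13 × 5.5 = 2352.35 m³.
RT60 = 0.161 × 2352.35 / 62.064 = 6.10 s.

6.10 s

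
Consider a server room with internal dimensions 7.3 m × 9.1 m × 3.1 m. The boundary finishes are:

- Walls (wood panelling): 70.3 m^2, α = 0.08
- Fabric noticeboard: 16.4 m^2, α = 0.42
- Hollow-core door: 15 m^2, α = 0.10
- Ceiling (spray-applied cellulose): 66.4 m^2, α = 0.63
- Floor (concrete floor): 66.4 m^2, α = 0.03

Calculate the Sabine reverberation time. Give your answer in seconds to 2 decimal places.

Total absorption A = 70.3·0.08 + 16.4·0.42 + 15·0.10 + 66.4·0.63 + 66.4·0.03
  = 5.624 + 6.888 + 1.500 + 41.832 + 1.992 = 57.836 m^2 sabins.
Room volume: 205.933 m³.
Sabine: RT60 = 0.161 × 205.933 / 57.836 = 0.57 s.

0.57 sec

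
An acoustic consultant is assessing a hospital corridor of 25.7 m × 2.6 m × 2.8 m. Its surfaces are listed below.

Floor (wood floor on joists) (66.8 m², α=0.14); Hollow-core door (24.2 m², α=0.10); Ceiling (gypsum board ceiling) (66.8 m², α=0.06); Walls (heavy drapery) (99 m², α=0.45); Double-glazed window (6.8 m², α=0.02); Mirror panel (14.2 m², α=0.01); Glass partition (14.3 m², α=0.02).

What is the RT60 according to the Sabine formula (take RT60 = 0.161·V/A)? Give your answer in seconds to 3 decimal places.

0.495 s

Total absorption A = 66.8×0.14 + 24.2×0.10 + 66.8×0.06 + 99×0.45 + 6.8×0.02 + 14.2×0.01 + 14.3×0.02
  = 9.352 + 2.420 + 4.008 + 44.550 + 0.136 + 0.142 + 0.286 = 60.894 m² sabins.
Volume V = 25.7 × 2.6 × 2.8 = 187.096 m³.
RT60 = 0.161 · V / A = 0.161 × 187.096 / 60.894 = 0.495 s.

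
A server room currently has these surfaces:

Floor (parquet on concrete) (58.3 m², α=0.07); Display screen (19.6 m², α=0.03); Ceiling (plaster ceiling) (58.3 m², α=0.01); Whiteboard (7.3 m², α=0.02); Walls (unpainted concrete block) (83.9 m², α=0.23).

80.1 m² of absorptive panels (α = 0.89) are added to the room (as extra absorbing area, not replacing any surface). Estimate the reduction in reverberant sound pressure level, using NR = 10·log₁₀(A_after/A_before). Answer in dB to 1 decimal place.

5.9 dB

Total absorption A_before = 58.3×0.07 + 19.6×0.03 + 58.3×0.01 + 7.3×0.02 + 83.9×0.23
  = 4.081 + 0.588 + 0.583 + 0.146 + 19.297 = 24.695 m² sabins.
Treatment contributes 80.1·0.89 = 71.289 sabins.
New total A_after = 95.984 sabins.
NR = 10·log₁₀(95.984/24.695) = 5.9 dB.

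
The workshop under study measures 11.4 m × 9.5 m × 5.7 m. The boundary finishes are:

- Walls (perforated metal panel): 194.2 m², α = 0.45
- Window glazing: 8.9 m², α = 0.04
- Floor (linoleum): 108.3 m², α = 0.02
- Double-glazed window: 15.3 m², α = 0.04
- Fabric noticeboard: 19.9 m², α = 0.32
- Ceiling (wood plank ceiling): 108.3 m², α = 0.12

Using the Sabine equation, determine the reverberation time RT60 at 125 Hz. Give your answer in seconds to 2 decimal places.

0.90 seconds

Total absorption A = 194.2·0.45 + 8.9·0.04 + 108.3·0.02 + 15.3·0.04 + 19.9·0.32 + 108.3·0.12
  = 87.390 + 0.356 + 2.166 + 0.612 + 6.368 + 12.996 = 109.888 m² sabins.
V = 11.4·9.5·5.7 = 617.31 m³.
Sabine: RT60 = 0.161 × 617.31 / 109.888 = 0.90 s.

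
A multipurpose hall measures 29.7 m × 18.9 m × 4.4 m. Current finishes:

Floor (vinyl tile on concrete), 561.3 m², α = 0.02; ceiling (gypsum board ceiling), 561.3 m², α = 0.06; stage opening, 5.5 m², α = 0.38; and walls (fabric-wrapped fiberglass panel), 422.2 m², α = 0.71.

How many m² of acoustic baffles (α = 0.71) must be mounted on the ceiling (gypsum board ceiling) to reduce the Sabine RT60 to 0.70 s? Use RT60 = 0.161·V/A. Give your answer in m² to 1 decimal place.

340.5

A₁ = Σ Sᵢαᵢ = 561.3*0.02 + 561.3*0.06 + 5.5*0.38 + 422.2*0.71 = 346.756 sabins.
Required A₂ = 0.161·2469.852/0.70 = 568.066 sabins.
ΔA needed = 568.066 − 346.756 = 221.310 sabins.
Net gain per m²: Δα = 0.71 − 0.06 = 0.65.
Area = ΔA/Δα = 221.310/0.65 = 340.5 m².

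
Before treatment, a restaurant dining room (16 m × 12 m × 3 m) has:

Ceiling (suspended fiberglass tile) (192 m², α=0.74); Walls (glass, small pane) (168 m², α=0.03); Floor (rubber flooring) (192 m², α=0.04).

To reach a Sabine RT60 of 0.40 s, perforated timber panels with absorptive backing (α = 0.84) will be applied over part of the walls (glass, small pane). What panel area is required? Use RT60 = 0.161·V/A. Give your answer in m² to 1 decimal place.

Total absorption A₁ = 192·0.74 + 168·0.03 + 192·0.04
  = 142.080 + 5.040 + 7.680 = 154.800 m² sabins.
Required A₂ = 0.161·576/0.40 = 231.840 sabins.
ΔA needed = 231.840 − 154.800 = 77.040 sabins.
Net gain per m²: Δα = 0.84 − 0.03 = 0.81.
Area = ΔA/Δα = 77.040/0.81 = 95.1 m².

95.1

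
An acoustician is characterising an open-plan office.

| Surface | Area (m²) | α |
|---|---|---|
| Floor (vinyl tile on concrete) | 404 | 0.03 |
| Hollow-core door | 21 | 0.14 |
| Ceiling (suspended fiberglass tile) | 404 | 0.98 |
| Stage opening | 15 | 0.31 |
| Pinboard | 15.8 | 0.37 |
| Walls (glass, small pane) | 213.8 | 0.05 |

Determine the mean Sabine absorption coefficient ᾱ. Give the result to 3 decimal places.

0.403

Total surface area S = 1073.6 m².
Weighted sum Σ Sα = 432.166.
ᾱ = A/S = 0.403.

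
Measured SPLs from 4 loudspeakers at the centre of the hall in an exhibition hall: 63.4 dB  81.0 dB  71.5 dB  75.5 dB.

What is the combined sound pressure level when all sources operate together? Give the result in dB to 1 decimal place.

82.5 dB

Sum in the linear (power) domain: Σ 10^(Lᵢ/10) = 10^(63.4/10) + 10^(81.0/10) + 10^(71.5/10) + 10^(75.5/10) = 1.777e+08.
Back to dB: 10·log₁₀ Σ = 82.5 dB.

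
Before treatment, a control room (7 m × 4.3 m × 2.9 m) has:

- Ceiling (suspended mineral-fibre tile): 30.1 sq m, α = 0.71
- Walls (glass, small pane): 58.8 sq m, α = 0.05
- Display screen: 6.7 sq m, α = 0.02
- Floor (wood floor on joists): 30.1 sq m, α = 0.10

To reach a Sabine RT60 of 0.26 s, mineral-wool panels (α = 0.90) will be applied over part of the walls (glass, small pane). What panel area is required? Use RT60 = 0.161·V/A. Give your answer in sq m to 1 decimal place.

31.3

Summing Sᵢαᵢ: 21.371 + 2.940 + 0.134 + 3.010 → A₁ = 27.455 sabins.
V = 87.29 m³. Target absorption A₂ = 0.161 × 87.29 / 0.26 = 54.053 sabins.
ΔA needed = 54.053 − 27.455 = 26.598 sabins.
Net gain per sq m: Δα = 0.90 − 0.05 = 0.85.
Panel area = 26.598 / 0.85 = 31.3 sq m.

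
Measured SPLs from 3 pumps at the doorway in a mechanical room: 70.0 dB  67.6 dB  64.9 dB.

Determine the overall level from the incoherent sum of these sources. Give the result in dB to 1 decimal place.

72.8 dB

Converting to relative power and adding: 10^(70.0/10) + 10^(67.6/10) + 10^(64.9/10) = 1.884e+07.
Back to dB: 10·log₁₀ Σ = 72.8 dB.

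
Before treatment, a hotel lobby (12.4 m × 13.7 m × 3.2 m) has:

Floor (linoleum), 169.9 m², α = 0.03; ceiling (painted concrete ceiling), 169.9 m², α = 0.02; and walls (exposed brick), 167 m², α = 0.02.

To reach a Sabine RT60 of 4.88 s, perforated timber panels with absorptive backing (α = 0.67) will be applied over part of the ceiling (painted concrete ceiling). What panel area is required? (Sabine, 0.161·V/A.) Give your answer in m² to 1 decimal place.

9.4

A₁ = Σ Sᵢαᵢ = 169.9·0.03 + 169.9·0.02 + 167·0.02 = 11.835 sabins.
V = 543.616 m³. Target absorption A₂ = 0.161 × 543.616 / 4.88 = 17.935 sabins.
ΔA needed = 17.935 − 11.835 = 6.100 sabins.
Net gain per m²: Δα = 0.67 − 0.02 = 0.65.
Area = ΔA/Δα = 6.100/0.65 = 9.4 m².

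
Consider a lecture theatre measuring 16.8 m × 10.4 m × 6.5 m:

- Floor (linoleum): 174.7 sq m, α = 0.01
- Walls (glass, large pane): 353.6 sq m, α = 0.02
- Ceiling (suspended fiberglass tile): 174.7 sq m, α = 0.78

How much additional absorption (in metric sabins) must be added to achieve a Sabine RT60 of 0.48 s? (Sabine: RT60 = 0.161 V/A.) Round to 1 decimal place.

235.8 sabins

A₁ = Σ Sᵢαᵢ = 174.7·0.01 + 353.6·0.02 + 174.7·0.78 = 145.085 sabins.
V = 1135.68 m³. Required absorption A₂ = 0.161 × 1135.68 / 0.48 = 380.926 sabins.
ΔA = A₂ − A₁ = 380.926 − 145.085 = 235.8 sabins.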